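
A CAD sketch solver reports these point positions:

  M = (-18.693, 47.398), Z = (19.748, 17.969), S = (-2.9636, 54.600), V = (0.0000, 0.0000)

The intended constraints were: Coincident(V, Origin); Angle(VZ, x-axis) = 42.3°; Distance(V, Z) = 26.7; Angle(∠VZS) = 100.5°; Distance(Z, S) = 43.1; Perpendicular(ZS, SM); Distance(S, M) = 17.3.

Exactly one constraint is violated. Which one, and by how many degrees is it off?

Perpendicular(ZS, SM) — off by 7.20°.

V = (0.00, 0.00) ✓; VZ at 42.30° ✓; |VZ| = 26.70 ✓; ∠VZS = 100.5° ✓; |ZS| = 43.10 ✓; ∠(ZS, SM) = 82.80° ✗; |SM| = 17.30 ✓.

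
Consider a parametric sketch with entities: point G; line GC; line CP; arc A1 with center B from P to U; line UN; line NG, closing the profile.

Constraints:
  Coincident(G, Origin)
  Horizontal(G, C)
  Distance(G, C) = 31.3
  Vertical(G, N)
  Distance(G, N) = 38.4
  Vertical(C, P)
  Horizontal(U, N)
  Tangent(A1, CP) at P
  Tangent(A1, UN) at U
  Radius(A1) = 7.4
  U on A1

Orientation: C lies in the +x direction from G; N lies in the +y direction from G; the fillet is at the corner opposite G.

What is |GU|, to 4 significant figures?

45.23

The virtual corner opposite G is at (31.30, 38.40). Tangency of A1 to CP means the radius BP is perpendicular to CP and A1 meets UN tangentially, so BU is at right angles to UN, with radius 7.4, so the center B sits 7.4 in from both sides at B = (23.90, 31.00). That places the tangent points at P = (31.30, 31.00) on CP and U = (23.90, 38.40) on UN. Then |GU| = |U − G| = 45.23.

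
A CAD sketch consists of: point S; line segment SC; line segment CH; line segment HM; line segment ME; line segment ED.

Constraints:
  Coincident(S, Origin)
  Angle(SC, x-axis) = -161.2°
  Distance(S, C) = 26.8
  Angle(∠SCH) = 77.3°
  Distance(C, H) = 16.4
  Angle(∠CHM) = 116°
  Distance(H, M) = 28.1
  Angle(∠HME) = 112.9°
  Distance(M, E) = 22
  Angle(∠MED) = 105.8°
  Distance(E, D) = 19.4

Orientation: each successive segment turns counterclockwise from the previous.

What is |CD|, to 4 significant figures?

33.70

S is at the origin; SC runs at -161.2° with length 26.8, so C = (-25.37, -8.637). ∠SCH = 77.3° gives CH at -58.50° from the x-axis; with |CH| = 16.4, H = (-16.80, -22.62). ∠CHM = 116.0° gives HM at 5.500° from the x-axis; with |HM| = 28.1, M = (11.17, -19.93). ∠HME = 112.9° gives ME at 72.60° from the x-axis; with |ME| = 22.0, E = (17.75, 1.067). ∠MED = 105.8° gives ED at 146.8° from the x-axis; with |ED| = 19.4, D = (1.515, 11.69). Then |CD| = |D − C| = 33.70.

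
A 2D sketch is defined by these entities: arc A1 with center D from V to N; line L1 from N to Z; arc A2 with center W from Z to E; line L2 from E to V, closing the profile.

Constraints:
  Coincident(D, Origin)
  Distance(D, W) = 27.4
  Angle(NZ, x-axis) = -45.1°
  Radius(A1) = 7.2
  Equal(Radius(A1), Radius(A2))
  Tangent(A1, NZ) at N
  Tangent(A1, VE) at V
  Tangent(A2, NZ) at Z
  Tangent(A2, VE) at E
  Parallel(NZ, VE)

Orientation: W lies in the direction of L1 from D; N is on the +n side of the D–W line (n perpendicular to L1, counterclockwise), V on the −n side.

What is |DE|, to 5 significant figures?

28.330

The slot axis is L1's direction at -45.1°, so u = (cos -45.1°, sin -45.1°) = (0.70587, -0.70834) and n = (−sin -45.1°, cos -45.1°) = (0.70834, 0.70587). D is at the origin and W lies 27.4 along u from D, so W = 27.4·u = (19.341, -19.409). Tangency of A1 to both parallel lines with radius 7.2 puts N and V at D ± 7.2·n: N = (5.1000, 5.0823), V = (-5.1000, -5.0823). Equal radii place Z and E the same way about W: Z = W + 7.2·n = (24.441, -14.326), E = W − 7.2·n = (14.241, -24.491). Then |DE| = |E − D| = 28.330.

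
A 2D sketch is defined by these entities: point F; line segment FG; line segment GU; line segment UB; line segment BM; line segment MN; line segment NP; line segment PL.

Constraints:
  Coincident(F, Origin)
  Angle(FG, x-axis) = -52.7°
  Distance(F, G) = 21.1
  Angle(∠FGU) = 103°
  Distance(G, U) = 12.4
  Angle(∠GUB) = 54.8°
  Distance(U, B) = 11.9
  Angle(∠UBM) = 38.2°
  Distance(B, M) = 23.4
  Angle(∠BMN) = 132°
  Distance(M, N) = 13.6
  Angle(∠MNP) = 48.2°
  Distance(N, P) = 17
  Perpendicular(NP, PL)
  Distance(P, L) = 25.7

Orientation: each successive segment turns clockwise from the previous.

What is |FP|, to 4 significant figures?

33.26

F is at the origin; FG runs at -52.7° with length 21.1, so G = (12.79, -16.78). ∠FGU = 103.0° gives GU at -129.7° from the x-axis; with |GU| = 12.4, U = (4.866, -26.33). ∠GUB = 54.8° gives UB at 105.1° from the x-axis; with |UB| = 11.9, B = (1.766, -14.84). ∠UBM = 38.2° gives BM at -36.70° from the x-axis; with |BM| = 23.4, M = (20.53, -28.82). ∠BMN = 132.0° gives MN at -84.70° from the x-axis; with |MN| = 13.6, N = (21.78, -42.36). ∠MNP = 48.2° gives NP at 143.5° from the x-axis; with |NP| = 17.0, P = (8.118, -32.25). Then |FP| = |P − F| = 33.26.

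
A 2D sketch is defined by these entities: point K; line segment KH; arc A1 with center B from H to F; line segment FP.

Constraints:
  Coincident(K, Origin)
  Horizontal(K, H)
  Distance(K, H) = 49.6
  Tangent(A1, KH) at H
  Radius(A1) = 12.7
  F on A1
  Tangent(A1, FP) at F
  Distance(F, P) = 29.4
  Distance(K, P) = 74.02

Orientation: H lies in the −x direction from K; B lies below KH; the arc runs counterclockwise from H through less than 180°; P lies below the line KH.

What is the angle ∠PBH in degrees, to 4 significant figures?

160.4°

Checks: |BF| = 12.70 ✓; ∠(BF, FP) = 90.00° ✓; |FP| = 29.40 ✓; |KP| = 74.02 ✓.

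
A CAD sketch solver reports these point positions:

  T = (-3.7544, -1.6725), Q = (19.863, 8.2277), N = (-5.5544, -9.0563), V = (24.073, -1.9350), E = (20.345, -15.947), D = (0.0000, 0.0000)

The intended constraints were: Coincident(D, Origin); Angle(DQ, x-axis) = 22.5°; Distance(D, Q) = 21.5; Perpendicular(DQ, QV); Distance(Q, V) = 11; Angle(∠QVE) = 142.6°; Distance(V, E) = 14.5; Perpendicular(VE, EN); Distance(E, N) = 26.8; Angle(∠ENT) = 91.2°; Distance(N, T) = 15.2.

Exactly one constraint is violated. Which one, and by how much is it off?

Distance(N, T) = 15.2 — off by 7.60.

D = (0.00, 0.00) ✓; DQ at 22.50° ✓; |DQ| = 21.50 ✓; ∠(DQ, QV) = 90.00° ✓; |QV| = 11.00 ✓; ∠QVE = 142.6° ✓; |VE| = 14.50 ✓; ∠(VE, EN) = 90.00° ✓; |EN| = 26.80 ✓; ∠ENT = 91.20° ✓; |NT| = 7.600 ✗.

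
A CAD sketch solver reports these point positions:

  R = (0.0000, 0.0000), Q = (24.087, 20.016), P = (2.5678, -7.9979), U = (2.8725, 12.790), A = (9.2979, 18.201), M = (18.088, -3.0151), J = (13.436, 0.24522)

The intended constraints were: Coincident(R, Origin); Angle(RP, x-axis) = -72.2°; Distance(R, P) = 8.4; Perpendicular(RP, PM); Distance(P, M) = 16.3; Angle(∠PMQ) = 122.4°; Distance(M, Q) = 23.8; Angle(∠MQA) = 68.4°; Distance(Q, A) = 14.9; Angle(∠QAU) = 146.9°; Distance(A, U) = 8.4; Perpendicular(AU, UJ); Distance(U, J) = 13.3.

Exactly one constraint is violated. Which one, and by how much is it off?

Distance(U, J) = 13.3 — off by 3.10.

R = (0.00, 0.00) ✓; RP at -72.20° ✓; |RP| = 8.400 ✓; ∠(RP, PM) = 90.00° ✓; |PM| = 16.30 ✓; ∠PMQ = 122.4° ✓; |MQ| = 23.80 ✓; ∠MQA = 68.40° ✓; |QA| = 14.90 ✓; ∠QAU = 146.9° ✓; |AU| = 8.400 ✓; ∠(AU, UJ) = 90.00° ✓; |UJ| = 16.40 ✗.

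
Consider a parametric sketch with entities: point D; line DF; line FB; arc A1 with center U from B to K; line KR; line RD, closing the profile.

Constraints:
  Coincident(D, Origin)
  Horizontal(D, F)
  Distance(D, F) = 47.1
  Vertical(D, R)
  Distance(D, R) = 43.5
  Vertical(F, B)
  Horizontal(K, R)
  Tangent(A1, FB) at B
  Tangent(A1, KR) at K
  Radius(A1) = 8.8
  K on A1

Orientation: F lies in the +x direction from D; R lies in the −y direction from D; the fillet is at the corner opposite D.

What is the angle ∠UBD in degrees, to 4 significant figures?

36.38°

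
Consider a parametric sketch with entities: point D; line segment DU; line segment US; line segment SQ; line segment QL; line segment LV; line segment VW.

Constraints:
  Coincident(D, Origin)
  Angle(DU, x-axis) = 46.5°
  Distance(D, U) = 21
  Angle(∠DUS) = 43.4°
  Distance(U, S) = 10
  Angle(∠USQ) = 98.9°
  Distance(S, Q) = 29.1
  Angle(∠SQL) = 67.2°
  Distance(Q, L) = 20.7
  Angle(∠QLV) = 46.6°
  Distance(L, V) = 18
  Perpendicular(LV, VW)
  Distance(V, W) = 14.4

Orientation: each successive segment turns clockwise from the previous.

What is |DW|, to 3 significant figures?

11.9

∠QLV = 46.6° gives LV at -57.4° from the x-axis; with |LV| = 18.0, V = (0.386, 5.70). LV ⟂ VW, so VW runs at -147°; with |VW| = 14.4, W = (-11.7, -2.06). Then |DW| = |W − D| = 11.9.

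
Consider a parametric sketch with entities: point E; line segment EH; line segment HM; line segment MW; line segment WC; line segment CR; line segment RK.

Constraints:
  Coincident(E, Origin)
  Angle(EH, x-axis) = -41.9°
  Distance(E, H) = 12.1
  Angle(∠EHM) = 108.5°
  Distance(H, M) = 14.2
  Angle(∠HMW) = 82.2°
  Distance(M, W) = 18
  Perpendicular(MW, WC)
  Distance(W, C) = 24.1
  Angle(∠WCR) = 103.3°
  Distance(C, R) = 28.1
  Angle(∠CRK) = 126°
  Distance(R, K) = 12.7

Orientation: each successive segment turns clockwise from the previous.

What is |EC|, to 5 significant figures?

8.8376

E is at the origin; EH runs at -41.9° with length 12.1, so H = (9.0062, -8.0808). ∠EHM = 108.5° gives HM at -113.40° from the x-axis; with |HM| = 14.2, M = (3.3667, -21.113). ∠HMW = 82.2° gives MW at 148.80° from the x-axis; with |MW| = 18.0, W = (-12.030, -11.788). MW ⟂ WC, so WC runs at 58.800°; with |WC| = 24.1, C = (0.45456, 8.8259). Then |EC| = |C − E| = 8.8376.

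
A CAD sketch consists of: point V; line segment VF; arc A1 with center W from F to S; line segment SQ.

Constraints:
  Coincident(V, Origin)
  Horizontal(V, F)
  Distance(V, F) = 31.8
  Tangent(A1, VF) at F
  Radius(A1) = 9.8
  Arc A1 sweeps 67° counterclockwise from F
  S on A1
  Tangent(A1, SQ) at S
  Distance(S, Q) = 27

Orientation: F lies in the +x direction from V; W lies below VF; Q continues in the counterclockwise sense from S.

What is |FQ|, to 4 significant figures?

36.51

V is at the origin; VF is horizontal with |VF| = 31.8 and F on the +x side, so F = (31.80, 0.000). The tangent condition forces WF to be normal to VF, so W = F + (0, -9.8) = (31.80, -9.800). On A1, F sits at bearing 90° from W; a 67° counterclockwise sweep puts S at bearing 157°, so S = W + 9.8·(cos 157°, sin 157°) = (22.78, -5.971). A1 meets SQ tangentially, so WS is at right angles to SQ, so SQ runs along (−sin 157°, cos 157°); with |SQ| = 27.0, Q = (12.23, -30.82). Then |FQ| = |Q − F| = 36.51.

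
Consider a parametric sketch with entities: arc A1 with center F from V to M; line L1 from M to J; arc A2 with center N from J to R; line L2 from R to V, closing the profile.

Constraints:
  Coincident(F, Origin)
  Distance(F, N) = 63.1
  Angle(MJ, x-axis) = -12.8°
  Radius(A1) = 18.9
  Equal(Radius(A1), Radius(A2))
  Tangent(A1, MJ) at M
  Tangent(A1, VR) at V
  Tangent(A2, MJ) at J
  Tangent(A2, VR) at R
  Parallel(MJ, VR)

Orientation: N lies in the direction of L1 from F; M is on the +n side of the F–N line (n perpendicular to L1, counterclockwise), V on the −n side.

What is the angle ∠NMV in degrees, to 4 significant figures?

73.33°

F is at the origin and N lies 63.1 along u from F, so N = 63.1·u = (61.53, -13.98). Tangency of A1 to both parallel lines with radius 18.9 puts M and V at F ± 18.9·n: M = (4.187, 18.43), V = (-4.187, -18.43). Then cos ∠NMV = MN·MV / (|MN||MV|), giving 73.33°.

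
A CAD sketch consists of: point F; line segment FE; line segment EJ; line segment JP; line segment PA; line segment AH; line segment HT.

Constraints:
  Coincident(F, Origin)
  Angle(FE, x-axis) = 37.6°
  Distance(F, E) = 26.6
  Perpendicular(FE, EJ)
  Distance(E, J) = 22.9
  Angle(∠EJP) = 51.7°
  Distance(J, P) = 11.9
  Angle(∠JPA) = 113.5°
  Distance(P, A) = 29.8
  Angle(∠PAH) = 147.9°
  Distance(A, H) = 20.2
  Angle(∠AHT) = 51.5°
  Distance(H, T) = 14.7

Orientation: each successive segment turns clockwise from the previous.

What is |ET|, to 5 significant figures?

18.877

F is at the origin; FE runs at 37.6° with length 26.6, so E = (21.075, 16.230). FE is perpendicular to EJ, so EJ runs at -52.400°; with |EJ| = 22.9, J = (35.047, -1.9136). ∠EJP = 51.7° gives JP at 179.30° from the x-axis; with |JP| = 11.9, P = (23.148, -1.7682). ∠JPA = 113.5° gives PA at 112.80° from the x-axis; with |PA| = 29.8, A = (11.600, 25.703). ∠PAH = 147.9° gives AH at 80.700° from the x-axis; with |AH| = 20.2, H = (14.865, 45.638). ∠AHT = 51.5° gives HT at -47.800° from the x-axis; with |HT| = 14.7, T = (24.739, 34.748). Then |ET| = |T − E| = 18.877.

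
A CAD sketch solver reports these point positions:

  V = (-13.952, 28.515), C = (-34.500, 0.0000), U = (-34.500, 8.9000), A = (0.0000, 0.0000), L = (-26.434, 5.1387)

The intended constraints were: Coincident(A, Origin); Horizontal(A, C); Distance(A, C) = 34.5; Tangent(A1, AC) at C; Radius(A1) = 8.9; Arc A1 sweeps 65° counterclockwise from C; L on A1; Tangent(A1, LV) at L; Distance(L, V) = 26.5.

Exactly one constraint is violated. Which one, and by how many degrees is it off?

Tangent(A1, LV) at L — off by 3.10°.

A = (0.00, 0.00) ✓; A.y = 0.00, C.y = 0.00 ✓; |AC| = 34.50 ✓; ∠(UC, CA) = 90.00° ✓; |UC| = 8.900 ✓; bearing(U→L) − bearing(U→C) = 65.00° ✓; |UL| = 8.900 ✓; ∠(UL, LV) = 93.10° ✗; |LV| = 26.50 ✓.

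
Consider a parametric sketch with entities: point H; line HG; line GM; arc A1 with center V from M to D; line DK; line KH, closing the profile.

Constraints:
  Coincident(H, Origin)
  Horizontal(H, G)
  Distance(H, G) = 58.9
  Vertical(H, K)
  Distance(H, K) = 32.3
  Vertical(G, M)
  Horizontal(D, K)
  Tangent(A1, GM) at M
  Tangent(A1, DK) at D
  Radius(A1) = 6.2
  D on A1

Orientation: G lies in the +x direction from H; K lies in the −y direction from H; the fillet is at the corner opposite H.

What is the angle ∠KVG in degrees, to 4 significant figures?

110.1°

H is at the origin; HG is horizontal with |HG| = 58.9 and G on the +x side, so G = (58.90, 0.000). HK is vertical with |HK| = 32.3 and K on the −y side, so K = (0.000, -32.30). The virtual corner opposite H is at (58.90, -32.30). Tangency of A1 to GM means the radius VM is perpendicular to GM and tangency of A1 to DK means the radius VD is perpendicular to DK, with radius 6.2, so the center V sits 6.2 in from both sides at V = (52.70, -26.10). Then cos ∠KVG = VK·VG / (|VK||VG|), giving 110.1°.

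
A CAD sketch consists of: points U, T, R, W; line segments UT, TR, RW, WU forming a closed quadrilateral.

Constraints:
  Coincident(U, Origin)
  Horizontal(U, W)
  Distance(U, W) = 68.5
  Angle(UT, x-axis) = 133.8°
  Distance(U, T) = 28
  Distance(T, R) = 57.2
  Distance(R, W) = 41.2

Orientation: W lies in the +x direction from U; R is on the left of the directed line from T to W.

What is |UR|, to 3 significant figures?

46.2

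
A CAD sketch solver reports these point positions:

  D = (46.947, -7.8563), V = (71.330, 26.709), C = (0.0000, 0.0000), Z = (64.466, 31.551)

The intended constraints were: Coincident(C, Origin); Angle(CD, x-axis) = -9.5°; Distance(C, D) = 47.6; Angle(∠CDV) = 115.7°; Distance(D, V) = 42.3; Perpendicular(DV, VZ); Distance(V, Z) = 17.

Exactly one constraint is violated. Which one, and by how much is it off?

Distance(V, Z) = 17 — off by 8.60.

C = (0.00, 0.00) ✓; CD at -9.500° ✓; |CD| = 47.60 ✓; ∠CDV = 115.7° ✓; |DV| = 42.30 ✓; ∠(DV, VZ) = 90.00° ✓; |VZ| = 8.400 ✗.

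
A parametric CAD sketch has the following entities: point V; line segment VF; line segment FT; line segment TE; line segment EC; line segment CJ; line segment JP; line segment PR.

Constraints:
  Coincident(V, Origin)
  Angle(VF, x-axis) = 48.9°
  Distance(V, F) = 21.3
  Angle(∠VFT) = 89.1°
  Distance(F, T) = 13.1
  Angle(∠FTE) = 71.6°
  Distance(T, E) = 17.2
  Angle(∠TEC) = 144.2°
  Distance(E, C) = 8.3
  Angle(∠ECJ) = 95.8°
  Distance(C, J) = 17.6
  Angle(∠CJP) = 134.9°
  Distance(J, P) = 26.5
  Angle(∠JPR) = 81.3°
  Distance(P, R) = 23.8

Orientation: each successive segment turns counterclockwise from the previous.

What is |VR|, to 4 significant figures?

37.35

∠CJP = 134.9° gives JP at 53.30° from the x-axis; with |JP| = 26.5, P = (32.87, 24.24). ∠JPR = 81.3° gives PR at 152.0° from the x-axis; with |PR| = 23.8, R = (11.86, 35.41). Then |VR| = |R − V| = 37.35.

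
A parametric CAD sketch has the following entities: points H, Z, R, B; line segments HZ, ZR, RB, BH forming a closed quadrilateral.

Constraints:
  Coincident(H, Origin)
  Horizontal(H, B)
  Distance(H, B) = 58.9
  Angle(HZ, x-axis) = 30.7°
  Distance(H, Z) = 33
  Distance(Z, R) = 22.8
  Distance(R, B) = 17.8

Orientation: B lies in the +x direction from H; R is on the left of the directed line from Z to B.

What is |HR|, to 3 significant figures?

53.6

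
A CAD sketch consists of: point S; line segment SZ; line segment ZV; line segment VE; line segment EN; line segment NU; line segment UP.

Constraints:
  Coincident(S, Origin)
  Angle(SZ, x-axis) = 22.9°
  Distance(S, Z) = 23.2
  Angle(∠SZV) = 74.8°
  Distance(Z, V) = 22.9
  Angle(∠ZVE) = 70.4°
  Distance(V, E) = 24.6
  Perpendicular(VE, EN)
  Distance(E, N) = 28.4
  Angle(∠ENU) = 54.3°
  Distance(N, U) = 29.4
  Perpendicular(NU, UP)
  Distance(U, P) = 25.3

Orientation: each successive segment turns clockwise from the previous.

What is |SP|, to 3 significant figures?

20.9

S is at the origin; SZ runs at 22.9° with length 23.2, so Z = (21.4, 9.03). ∠SZV = 74.8° gives ZV at -82.3° from the x-axis; with |ZV| = 22.9, V = (24.4, -13.7). ∠ZVE = 70.4° gives VE at 168° from the x-axis; with |VE| = 24.6, E = (0.368, -8.59). VE is perpendicular to EN, so EN runs at 78.1°; with |EN| = 28.4, N = (6.22, 19.2). ∠ENU = 54.3° gives NU at -47.6° from the x-axis; with |NU| = 29.4, U = (26.0, -2.51). NU is perpendicular to UP, so UP runs at -138°; with |UP| = 25.3, P = (7.37, -19.6). Then |SP| = |P − S| = 20.9.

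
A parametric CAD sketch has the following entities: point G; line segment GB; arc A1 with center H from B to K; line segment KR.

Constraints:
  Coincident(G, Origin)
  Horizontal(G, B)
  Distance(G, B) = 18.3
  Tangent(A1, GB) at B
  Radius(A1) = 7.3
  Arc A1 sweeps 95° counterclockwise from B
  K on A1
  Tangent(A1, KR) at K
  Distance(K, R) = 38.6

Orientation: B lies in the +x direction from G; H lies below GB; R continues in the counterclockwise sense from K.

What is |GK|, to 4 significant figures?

13.59

A1 meets GB tangentially, so HB is at right angles to GB, so H = B + (0, -7.3) = (18.30, -7.300). On A1, B sits at bearing 90° from H; a 95° counterclockwise sweep puts K at bearing 185°, so K = H + 7.3·(cos 185°, sin 185°) = (11.03, -7.936). Then |GK| = |K − G| = 13.59.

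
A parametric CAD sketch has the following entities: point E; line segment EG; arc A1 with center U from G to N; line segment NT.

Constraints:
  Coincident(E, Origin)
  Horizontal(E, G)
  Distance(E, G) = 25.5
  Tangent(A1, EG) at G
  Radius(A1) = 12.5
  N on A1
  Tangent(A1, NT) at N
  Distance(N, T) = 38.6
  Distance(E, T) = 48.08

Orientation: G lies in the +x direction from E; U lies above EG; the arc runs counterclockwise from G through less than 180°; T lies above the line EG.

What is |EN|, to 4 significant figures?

40.29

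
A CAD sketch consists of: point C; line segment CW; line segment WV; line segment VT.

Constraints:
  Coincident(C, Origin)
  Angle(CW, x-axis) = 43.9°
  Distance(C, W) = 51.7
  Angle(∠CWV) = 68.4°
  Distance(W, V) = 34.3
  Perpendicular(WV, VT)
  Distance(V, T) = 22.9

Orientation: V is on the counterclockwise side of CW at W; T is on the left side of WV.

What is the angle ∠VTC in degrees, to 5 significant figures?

148.76°

C is at the origin; CW runs at 43.9° with length 51.7, so W = 51.7·(cos 43.9°, sin 43.9°) = (37.252, 35.849). ∠CWV = 68.4°, so WV runs at 43.9° + (180° − 68.4°) = 155.50° from the x-axis; with |WV| = 34.3, V = W + 34.3·(cos 155.50°, sin 155.50°) = (6.0408, 50.073). The perpendicularity gives VT at right angles to WV; with |VT| = 22.9 on the left of WV, T = V + 22.9·(-0.41469, -0.90996) = (-3.4557, 29.235). Then cos ∠VTC = TV·TC / (|TV||TC|), giving 148.76°.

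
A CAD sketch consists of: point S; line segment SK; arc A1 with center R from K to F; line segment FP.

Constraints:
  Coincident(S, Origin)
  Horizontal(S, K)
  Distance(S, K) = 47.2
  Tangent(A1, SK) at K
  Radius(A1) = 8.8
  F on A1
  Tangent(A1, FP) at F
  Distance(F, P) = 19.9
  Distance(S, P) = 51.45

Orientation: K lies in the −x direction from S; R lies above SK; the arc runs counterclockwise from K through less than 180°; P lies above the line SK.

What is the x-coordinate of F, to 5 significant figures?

-38.525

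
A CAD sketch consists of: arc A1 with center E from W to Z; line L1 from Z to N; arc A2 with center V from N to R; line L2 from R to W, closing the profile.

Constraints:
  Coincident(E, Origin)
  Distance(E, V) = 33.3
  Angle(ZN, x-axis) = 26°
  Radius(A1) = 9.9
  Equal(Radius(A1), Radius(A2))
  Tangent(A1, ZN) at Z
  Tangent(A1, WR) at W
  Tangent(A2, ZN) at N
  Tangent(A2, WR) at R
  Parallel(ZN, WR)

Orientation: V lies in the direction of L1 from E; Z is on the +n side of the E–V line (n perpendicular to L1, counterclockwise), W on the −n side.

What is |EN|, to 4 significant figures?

34.74

The slot axis is L1's direction at 26.0°, so u = (cos 26.0°, sin 26.0°) = (0.8988, 0.4384) and n = (−sin 26.0°, cos 26.0°) = (-0.4384, 0.8988). E is at the origin and V lies 33.3 along u from E, so V = 33.3·u = (29.93, 14.60). Tangency of A1 to both parallel lines with radius 9.9 puts Z and W at E ± 9.9·n: Z = (-4.340, 8.898), W = (4.340, -8.898). Equal radii place N and R the same way about V: N = V + 9.9·n = (25.59, 23.50), R = V − 9.9·n = (34.27, 5.700). Then |EN| = |N − E| = 34.74.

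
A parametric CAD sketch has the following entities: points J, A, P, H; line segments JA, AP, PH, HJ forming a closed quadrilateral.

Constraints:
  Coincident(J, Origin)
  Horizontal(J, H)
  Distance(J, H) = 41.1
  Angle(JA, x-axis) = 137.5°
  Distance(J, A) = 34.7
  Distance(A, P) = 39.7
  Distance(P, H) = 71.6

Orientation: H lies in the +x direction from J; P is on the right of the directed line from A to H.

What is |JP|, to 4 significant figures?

32.89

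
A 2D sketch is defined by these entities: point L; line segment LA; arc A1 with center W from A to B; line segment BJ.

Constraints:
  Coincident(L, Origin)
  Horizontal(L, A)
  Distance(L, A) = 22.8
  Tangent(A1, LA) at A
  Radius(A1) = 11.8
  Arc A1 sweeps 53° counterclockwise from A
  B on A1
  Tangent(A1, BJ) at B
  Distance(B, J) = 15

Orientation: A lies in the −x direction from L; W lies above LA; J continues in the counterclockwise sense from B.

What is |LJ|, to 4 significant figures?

17.24

On A1, A sits at bearing -90° from W; a 53° counterclockwise sweep puts B at bearing -37°, so B = W + 11.8·(cos -37°, sin -37°) = (-13.38, 4.699). A1 meets BJ tangentially, so WB is at right angles to BJ, so BJ runs along (−sin -37°, cos -37°); with |BJ| = 15.0, J = (-4.349, 16.68). Then |LJ| = |J − L| = 17.24.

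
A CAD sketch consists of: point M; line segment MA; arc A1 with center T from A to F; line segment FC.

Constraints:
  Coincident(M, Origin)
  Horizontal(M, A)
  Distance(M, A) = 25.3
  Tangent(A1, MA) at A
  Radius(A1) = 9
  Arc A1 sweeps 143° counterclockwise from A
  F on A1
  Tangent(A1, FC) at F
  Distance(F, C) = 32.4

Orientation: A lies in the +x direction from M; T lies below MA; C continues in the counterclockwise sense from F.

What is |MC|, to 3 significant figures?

58.0

M is at the origin; MA is horizontal with |MA| = 25.3 and A on the +x side, so A = (25.3, 0.00). The tangent condition forces TA to be normal to MA, so T = A + (0, -9) = (25.3, -9.00). On A1, A sits at bearing 90° from T; a 143° counterclockwise sweep puts F at bearing 233°, so F = T + 9.0·(cos 233°, sin 233°) = (19.9, -16.2). Tangency of A1 to FC means the radius TF is perpendicular to FC, so FC runs along (−sin 233°, cos 233°); with |FC| = 32.4, C = (45.8, -35.7). Then |MC| = |C − M| = 58.0.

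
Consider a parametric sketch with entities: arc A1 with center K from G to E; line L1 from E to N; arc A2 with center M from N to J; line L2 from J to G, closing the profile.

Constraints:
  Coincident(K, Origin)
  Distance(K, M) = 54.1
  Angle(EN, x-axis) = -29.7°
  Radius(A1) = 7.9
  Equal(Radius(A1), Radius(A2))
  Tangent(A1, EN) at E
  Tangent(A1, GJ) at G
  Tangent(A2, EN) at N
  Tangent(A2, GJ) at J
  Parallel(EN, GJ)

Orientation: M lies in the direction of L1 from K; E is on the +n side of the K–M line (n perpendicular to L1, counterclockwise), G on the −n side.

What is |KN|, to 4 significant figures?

54.67

Tangency of A1 to both parallel lines with radius 7.9 puts E and G at K ± 7.9·n: E = (3.914, 6.862), G = (-3.914, -6.862). Equal radii place N and J the same way about M: N = M + 7.9·n = (50.91, -19.94), J = M − 7.9·n = (43.08, -33.67). Then |KN| = |N − K| = 54.67.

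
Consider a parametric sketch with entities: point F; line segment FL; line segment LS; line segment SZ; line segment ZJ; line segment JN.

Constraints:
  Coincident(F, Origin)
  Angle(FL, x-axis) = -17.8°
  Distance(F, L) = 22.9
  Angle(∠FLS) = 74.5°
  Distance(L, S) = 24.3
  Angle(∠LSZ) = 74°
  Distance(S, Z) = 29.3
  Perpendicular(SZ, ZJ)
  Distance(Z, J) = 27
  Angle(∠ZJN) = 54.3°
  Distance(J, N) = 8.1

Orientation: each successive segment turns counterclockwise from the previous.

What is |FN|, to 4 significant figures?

11.43

F is at the origin; FL runs at -17.8° with length 22.9, so L = (21.80, -7.000). ∠FLS = 74.5° gives LS at 87.70° from the x-axis; with |LS| = 24.3, S = (22.78, 17.28). ∠LSZ = 74.0° gives SZ at -166.3° from the x-axis; with |SZ| = 29.3, Z = (-5.687, 10.34). SZ ⟂ ZJ, so ZJ runs at -76.30°; with |ZJ| = 27.0, J = (0.7072, -15.89). ∠ZJN = 54.3° gives JN at 49.40° from the x-axis; with |JN| = 8.1, N = (5.978, -9.741). Then |FN| = |N − F| = 11.43.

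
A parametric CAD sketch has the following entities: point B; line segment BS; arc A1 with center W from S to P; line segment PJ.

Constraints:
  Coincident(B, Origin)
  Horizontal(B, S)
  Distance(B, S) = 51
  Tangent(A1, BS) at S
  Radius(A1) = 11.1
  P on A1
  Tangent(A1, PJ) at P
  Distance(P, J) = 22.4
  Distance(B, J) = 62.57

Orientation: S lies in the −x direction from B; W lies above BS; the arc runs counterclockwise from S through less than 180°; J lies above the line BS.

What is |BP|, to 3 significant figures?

44.1

B is at the origin; BS is horizontal with |BS| = 51.0 and S on the −x side, so S = (-51.0, 0.00). Since A1 is tangent to BS there, WS ⟂ BS, so W = S + (0, 11.1) = (-51.0, 11.1). Since WP ⟂ PJ (tangency), |WJ| = √(11.1² + 22.4²) = 25.0 regardless of where P sits on A1. So J lies on both circle(B, 62.57) and circle(W, 25.0); the above-BS intersection is J = (-51.1, 36.1). P is the foot of the tangent from J: P = (-41.1, 16.1).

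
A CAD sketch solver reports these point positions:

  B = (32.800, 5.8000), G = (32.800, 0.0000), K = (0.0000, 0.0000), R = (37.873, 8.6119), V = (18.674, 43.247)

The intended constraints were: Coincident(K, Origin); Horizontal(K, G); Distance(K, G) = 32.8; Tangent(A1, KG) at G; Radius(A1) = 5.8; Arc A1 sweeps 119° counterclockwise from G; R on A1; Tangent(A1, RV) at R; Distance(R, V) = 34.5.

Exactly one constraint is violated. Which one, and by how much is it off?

Distance(R, V) = 34.5 — off by 5.10.

K = (0.00, 0.00) ✓; K.y = 0.00, G.y = 0.00 ✓; |KG| = 32.80 ✓; ∠(BG, GK) = 90.00° ✓; |BG| = 5.800 ✓; bearing(B→R) − bearing(B→G) = 119.0° ✓; |BR| = 5.800 ✓; ∠(BR, RV) = 90.00° ✓; |RV| = 39.60 ✗.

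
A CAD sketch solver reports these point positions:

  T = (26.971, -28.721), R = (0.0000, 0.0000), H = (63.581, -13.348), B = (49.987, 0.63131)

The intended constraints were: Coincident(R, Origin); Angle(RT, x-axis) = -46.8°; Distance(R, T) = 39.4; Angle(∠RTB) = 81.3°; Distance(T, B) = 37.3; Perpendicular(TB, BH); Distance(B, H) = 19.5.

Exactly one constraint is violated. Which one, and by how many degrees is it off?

Perpendicular(TB, BH) — off by 7.70°.

R = (0.00, 0.00) ✓; RT at -46.80° ✓; |RT| = 39.40 ✓; ∠RTB = 81.30° ✓; |TB| = 37.30 ✓; ∠(TB, BH) = 97.70° ✗; |BH| = 19.50 ✓.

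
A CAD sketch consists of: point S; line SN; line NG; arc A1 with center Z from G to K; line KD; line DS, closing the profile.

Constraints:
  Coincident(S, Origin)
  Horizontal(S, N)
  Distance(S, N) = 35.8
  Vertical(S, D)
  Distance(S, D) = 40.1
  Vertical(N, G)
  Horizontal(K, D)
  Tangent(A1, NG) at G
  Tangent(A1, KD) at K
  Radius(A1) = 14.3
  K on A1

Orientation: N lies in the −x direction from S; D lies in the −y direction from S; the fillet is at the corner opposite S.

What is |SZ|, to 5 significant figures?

33.584

S is at the origin; SN is horizontal with |SN| = 35.8 and N on the −x side, so N = (-35.800, 0.0000). SD is vertical with |SD| = 40.1 and D on the −y side, so D = (0.0000, -40.100). The virtual corner opposite S is at (-35.800, -40.100). Tangency of A1 to NG means the radius ZG is perpendicular to NG and since A1 is tangent to KD there, ZK ⟂ KD, with radius 14.3, so the center Z sits 14.3 in from both sides at Z = (-21.500, -25.800). Then |SZ| = |Z − S| = 33.584.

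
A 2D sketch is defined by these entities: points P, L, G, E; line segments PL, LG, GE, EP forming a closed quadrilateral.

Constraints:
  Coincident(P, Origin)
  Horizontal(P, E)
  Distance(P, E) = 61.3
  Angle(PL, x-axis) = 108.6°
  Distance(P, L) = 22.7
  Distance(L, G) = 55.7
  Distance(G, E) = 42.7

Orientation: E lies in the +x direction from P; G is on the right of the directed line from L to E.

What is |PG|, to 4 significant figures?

34.74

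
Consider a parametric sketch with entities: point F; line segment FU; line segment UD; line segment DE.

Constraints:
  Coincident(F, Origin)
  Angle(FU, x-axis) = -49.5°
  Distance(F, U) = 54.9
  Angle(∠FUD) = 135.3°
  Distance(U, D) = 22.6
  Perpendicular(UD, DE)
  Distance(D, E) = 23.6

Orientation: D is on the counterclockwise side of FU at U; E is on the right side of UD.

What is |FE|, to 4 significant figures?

87.57

F is at the origin; FU runs at -49.5° with length 54.9, so U = 54.9·(cos -49.5°, sin -49.5°) = (35.65, -41.75). ∠FUD = 135.3°, so UD runs at -49.5° + (180° − 135.3°) = -4.800° from the x-axis; with |UD| = 22.6, D = U + 22.6·(cos -4.800°, sin -4.800°) = (58.18, -43.64). UD ⟂ DE; with |DE| = 23.6 on the right of UD, E = D + 23.6·(-0.08368, -0.9965) = (56.20, -67.15). Then |FE| = |E − F| = 87.57.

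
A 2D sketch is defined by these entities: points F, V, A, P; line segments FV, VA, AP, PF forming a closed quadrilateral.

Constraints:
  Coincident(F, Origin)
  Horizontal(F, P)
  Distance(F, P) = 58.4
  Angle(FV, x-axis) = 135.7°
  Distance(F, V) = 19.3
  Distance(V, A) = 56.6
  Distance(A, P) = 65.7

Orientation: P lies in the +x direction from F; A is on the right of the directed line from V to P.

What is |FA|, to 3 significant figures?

40.0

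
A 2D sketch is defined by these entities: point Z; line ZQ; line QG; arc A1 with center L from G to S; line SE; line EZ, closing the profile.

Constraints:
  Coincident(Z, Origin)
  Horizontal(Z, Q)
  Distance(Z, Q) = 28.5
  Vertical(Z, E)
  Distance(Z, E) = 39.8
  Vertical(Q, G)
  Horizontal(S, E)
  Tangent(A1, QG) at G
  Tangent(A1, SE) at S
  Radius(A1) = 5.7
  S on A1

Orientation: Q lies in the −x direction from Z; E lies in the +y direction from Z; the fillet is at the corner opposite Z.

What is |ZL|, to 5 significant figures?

41.020

Z and E share the same x with |ZE| = 39.8 and E on the +y side, so E = (0.0000, 39.800). The virtual corner opposite Z is at (-28.500, 39.800). Tangency of A1 to QG means the radius LG is perpendicular to QG and tangency of A1 to SE means the radius LS is perpendicular to SE, with radius 5.7, so the center L sits 5.7 in from both sides at L = (-22.800, 34.100). Then |ZL| = |L − Z| = 41.020.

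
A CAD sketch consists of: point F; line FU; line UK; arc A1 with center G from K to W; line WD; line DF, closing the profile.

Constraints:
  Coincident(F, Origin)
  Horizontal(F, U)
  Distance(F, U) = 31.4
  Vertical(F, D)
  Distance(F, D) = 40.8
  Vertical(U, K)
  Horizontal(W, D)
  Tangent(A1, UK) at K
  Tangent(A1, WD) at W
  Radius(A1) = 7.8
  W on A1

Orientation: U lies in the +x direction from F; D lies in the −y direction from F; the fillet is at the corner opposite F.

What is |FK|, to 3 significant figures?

45.6

The virtual corner opposite F is at (31.4, -40.8). Since A1 is tangent to UK there, GK ⟂ UK and A1 meets WD tangentially, so GW is at right angles to WD, with radius 7.8, so the center G sits 7.8 in from both sides at G = (23.6, -33.0). That places the tangent points at K = (31.4, -33.0) on UK and W = (23.6, -40.8) on WD. Then |FK| = |K − F| = 45.6.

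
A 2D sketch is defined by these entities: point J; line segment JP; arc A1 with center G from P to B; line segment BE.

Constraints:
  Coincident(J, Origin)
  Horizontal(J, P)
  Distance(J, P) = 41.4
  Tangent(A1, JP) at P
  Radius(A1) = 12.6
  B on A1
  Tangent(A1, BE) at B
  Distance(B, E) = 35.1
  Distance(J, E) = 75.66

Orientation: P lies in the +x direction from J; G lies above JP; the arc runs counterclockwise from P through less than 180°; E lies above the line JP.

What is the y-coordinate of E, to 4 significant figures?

43.96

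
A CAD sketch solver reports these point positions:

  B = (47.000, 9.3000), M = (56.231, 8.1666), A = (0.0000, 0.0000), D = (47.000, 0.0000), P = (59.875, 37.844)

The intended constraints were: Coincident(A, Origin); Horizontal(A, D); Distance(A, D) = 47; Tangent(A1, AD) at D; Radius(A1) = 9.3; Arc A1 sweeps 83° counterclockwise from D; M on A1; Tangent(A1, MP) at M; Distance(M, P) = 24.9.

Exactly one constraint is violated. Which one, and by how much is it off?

Distance(M, P) = 24.9 — off by 5.00.

A = (0.00, 0.00) ✓; A.y = 0.00, D.y = 0.00 ✓; |AD| = 47.00 ✓; ∠(BD, DA) = 90.00° ✓; |BD| = 9.300 ✓; bearing(B→M) − bearing(B→D) = 83.00° ✓; |BM| = 9.300 ✓; ∠(BM, MP) = 90.00° ✓; |MP| = 29.90 ✗.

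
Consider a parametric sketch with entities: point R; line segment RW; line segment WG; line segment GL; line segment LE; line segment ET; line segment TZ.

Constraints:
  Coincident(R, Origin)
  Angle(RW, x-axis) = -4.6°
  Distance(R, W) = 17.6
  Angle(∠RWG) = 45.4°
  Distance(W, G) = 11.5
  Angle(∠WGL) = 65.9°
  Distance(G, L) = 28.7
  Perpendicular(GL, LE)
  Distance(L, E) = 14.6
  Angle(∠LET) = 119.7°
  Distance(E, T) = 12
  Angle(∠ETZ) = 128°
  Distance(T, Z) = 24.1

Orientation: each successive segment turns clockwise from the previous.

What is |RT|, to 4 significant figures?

27.40

R is at the origin; RW runs at -4.6° with length 17.6, so W = (17.54, -1.412). ∠RWG = 45.4° gives WG at -139.2° from the x-axis; with |WG| = 11.5, G = (8.838, -8.926). ∠WGL = 65.9° gives GL at 106.7° from the x-axis; with |GL| = 28.7, L = (0.5906, 18.56). GL is perpendicular to LE, so LE runs at 16.70°; with |LE| = 14.6, E = (14.57, 22.76). ∠LET = 119.7° gives ET at -43.60° from the x-axis; with |ET| = 12.0, T = (23.26, 14.48). Then |RT| = |T − R| = 27.40.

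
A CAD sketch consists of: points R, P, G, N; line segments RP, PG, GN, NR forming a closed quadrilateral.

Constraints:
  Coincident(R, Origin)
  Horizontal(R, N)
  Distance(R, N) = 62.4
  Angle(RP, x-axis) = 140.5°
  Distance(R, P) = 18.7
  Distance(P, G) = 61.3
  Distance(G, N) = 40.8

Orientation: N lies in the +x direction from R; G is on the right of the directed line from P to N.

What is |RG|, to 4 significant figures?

42.60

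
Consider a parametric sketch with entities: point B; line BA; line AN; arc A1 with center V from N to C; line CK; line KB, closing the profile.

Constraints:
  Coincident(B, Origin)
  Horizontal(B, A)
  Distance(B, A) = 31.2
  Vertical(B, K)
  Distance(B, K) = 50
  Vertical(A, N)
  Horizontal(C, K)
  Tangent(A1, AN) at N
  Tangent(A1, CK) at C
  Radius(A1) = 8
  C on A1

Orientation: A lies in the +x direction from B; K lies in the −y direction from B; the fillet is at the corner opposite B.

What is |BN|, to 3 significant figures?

52.3

B is at the origin; B and A share the same y with |BA| = 31.2 and A on the +x side, so A = (31.2, 0.00). BK is vertical with |BK| = 50.0 and K on the −y side, so K = (0.00, -50.0). The virtual corner opposite B is at (31.2, -50.0). Tangency of A1 to AN means the radius VN is perpendicular to AN and since A1 is tangent to CK there, VC ⟂ CK, with radius 8.0, so the center V sits 8.0 in from both sides at V = (23.2, -42.0). That places the tangent points at N = (31.2, -42.0) on AN and C = (23.2, -50.0) on CK. Then |BN| = |N − B| = 52.3.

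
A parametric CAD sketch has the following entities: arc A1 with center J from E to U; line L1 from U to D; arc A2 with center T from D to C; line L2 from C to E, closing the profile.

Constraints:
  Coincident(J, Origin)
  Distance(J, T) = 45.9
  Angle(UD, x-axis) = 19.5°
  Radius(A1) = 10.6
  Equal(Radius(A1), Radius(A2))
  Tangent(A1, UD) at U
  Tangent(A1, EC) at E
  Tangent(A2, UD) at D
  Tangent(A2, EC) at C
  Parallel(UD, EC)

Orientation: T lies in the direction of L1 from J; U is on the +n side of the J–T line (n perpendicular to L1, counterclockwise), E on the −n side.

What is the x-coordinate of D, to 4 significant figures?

39.73

Tangency of A1 to both parallel lines with radius 10.6 puts U and E at J ± 10.6·n: U = (-3.538, 9.992), E = (3.538, -9.992). Equal radii place D and C the same way about T: D = T + 10.6·n = (39.73, 25.31), C = T − 10.6·n = (46.81, 5.330). So D.x = 39.73.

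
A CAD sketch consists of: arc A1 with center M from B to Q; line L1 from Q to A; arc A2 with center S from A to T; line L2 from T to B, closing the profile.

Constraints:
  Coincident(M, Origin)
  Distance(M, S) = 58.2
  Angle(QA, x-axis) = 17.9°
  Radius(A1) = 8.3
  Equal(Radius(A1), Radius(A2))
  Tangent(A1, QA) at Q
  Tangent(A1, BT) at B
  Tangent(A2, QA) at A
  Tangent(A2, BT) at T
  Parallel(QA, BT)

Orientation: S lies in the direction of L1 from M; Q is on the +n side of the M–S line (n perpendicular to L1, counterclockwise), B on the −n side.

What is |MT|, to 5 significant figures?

58.789

The slot axis is L1's direction at 17.9°, so u = (cos 17.9°, sin 17.9°) = (0.95159, 0.30736) and n = (−sin 17.9°, cos 17.9°) = (-0.30736, 0.95159). M is at the origin and S lies 58.2 along u from M, so S = 58.2·u = (55.383, 17.888). Tangency of A1 to both parallel lines with radius 8.3 puts Q and B at M ± 8.3·n: Q = (-2.5511, 7.8982), B = (2.5511, -7.8982). Equal radii place A and T the same way about S: A = S + 8.3·n = (52.832, 25.786), T = S − 8.3·n = (57.934, 9.9899). Then |MT| = |T − M| = 58.789.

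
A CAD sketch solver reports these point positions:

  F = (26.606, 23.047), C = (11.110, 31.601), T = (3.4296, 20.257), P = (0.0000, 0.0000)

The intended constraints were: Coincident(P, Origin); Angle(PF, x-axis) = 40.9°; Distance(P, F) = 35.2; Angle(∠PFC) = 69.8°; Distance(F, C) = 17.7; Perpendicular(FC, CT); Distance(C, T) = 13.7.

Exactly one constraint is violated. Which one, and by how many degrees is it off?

Perpendicular(FC, CT) — off by 5.20°.

P = (0.00, 0.00) ✓; PF at 40.90° ✓; |PF| = 35.20 ✓; ∠PFC = 69.80° ✓; |FC| = 17.70 ✓; ∠(FC, CT) = 84.80° ✗; |CT| = 13.70 ✓.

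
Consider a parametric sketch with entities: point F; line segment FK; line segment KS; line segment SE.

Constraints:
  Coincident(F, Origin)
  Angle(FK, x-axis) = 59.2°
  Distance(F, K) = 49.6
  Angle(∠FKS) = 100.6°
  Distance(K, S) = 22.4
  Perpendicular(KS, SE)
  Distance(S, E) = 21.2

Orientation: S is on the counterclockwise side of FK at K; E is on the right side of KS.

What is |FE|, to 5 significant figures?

76.729

F is at the origin; FK runs at 59.2° with length 49.6, so K = 49.6·(cos 59.2°, sin 59.2°) = (25.397, 42.604). ∠FKS = 100.6°, so KS runs at 59.2° + (180° − 100.6°) = 138.60° from the x-axis; with |KS| = 22.4, S = K + 22.4·(cos 138.60°, sin 138.60°) = (8.5948, 57.418). KS ⟂ SE; with |SE| = 21.2 on the right of KS, E = S + 21.2·(0.66131, 0.75011) = (22.615, 73.320). Then |FE| = |E − F| = 76.729.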